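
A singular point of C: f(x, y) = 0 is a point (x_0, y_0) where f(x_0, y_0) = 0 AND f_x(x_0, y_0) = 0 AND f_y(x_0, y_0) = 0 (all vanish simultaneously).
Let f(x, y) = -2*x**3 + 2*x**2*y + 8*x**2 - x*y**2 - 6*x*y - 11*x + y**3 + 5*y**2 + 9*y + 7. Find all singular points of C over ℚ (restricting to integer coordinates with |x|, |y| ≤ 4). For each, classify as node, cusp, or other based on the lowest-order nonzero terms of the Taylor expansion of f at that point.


Singular points: {(1, -1)}; classification: cusp.

Compute partial derivatives:
  f_x = -6*x**2 + 4*x*y + 16*x - y**2 - 6*y - 11.
  f_y = 2*x**2 - 2*x*y - 6*x + 3*y**2 + 10*y + 9.
Scan x_0 ∈ {−4, ..., 4}. For each x_0, f_y(x_0, y) is a polynomial in y; find its integer roots y ∈ {−4, ..., 4}, then test f_x and f at those candidates.
  x = -4: f_y(-4, y) = 3*y**2 + 18*y + 65; no integer root y with |y| ≤ 4.
  x = -3: f_y(-3, y) = 3*y**2 + 16*y + 45; no integer root y with |y| ≤ 4.
  x = -2: f_y(-2, y) = 3*y**2 + 14*y + 29; no integer root y with |y| ≤ 4.
  x = -1: f_y(-1, y) = 3*y**2 + 12*y + 17; no integer root y with |y| ≤ 4.
  x = 0: f_y(0, y) = 3*y**2 + 10*y + 9; no integer root y with |y| ≤ 4.
  x = 1: f_y(1, y) = 3*y**2 + 8*y + 5; vanishes at y ∈ {-1}. (1, -1): f_x = 0, f = 0 — SINGULAR.
  x = 2: f_y(2, y) = 3*y**2 + 6*y + 5; no integer root y with |y| ≤ 4.
  x = 3: f_y(3, y) = 3*y**2 + 4*y + 9; no integer root y with |y| ≤ 4.
  x = 4: f_y(4, y) = 3*y**2 + 2*y + 17; no integer root y with |y| ≤ 4.
Only singular point on the grid: (1, -1).
Classify: substitute x = 1 + u, y = -1 + v and expand: f = -2*u**3 + 2*u**2*v - u*v**2 + v**3 + v**2.
No constant or linear terms (consistent with a singular point). Quadratic part: v**2. Cubic part: -2*u**3 + 2*u**2*v - u*v**2 + v**3.
The quadratic part v**2 is a perfect square, so there is a single (double) tangent line v = 0, i.e. y = -1. Restricting the cubic part to that line (v = 0) leaves -2*u**3 ≠ 0, so f is not divisible by v and the branch is v² ≈ 2*u**3 to lowest order — this is a cusp.
Classification: cusp.


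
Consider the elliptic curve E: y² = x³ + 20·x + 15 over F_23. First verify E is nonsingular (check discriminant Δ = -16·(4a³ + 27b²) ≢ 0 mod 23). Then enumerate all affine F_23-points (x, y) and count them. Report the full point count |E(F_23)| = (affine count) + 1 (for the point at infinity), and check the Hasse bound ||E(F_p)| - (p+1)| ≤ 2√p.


Affine points = {(1, 6), (1, 17), (6, 11), (6, 12), (9, 2), (9, 21), (11, 5), (11, 18), (14, 7), (14, 16), (17, 1), (17, 22), (19, 3), (19, 20), (21, 6), (21, 17)}; affine count = 16; |E(F_23)| = 17.

Discriminant check: Δ ∝ 4a³ + 27b² = 4·20³ + 27·15² = 4·8000 + 27·225 ≡ 10 (mod 23). Nonzero ⇒ E is nonsingular.
For each x ∈ F_23, compute rhs = x³ + 20·x + 15 mod 23, then count y ∈ F_23 with y² ≡ rhs.
  x = 0: rhs = 15, matching y values: none (0 points).
  x = 1: rhs = 13, matching y values: 6, 17 (2 points).
  x = 2: rhs = 17, matching y values: none (0 points).
  x = 3: rhs = 10, matching y values: none (0 points).
  x = 4: rhs = 21, matching y values: none (0 points).
  x = 5: rhs = 10, matching y values: none (0 points).
  x = 6: rhs = 6, matching y values: 11, 12 (2 points).
  x = 7: rhs = 15, matching y values: none (0 points).
  x = 8: rhs = 20, matching y values: none (0 points).
  x = 9: rhs = 4, matching y values: 2, 21 (2 points).
  x = 10: rhs = 19, matching y values: none (0 points).
  x = 11: rhs = 2, matching y values: 5, 18 (2 points).
  x = 12: rhs = 5, matching y values: none (0 points).
  x = 13: rhs = 11, matching y values: none (0 points).
  x = 14: rhs = 3, matching y values: 7, 16 (2 points).
  x = 15: rhs = 10, matching y values: none (0 points).
  x = 16: rhs = 15, matching y values: none (0 points).
  x = 17: rhs = 1, matching y values: 1, 22 (2 points).
  x = 18: rhs = 20, matching y values: none (0 points).
  x = 19: rhs = 9, matching y values: 3, 20 (2 points).
  x = 20: rhs = 20, matching y values: none (0 points).
  x = 21: rhs = 13, matching y values: 6, 17 (2 points).
  x = 22: rhs = 17, matching y values: none (0 points).
Total affine count: 16.
Full point count |E(F_23)| = 16 + 1 = 17.
Hasse bound: |17 − (23+1)| = |-7| = 7 ≤ 2√23 ≈ 9.5917 ✓.


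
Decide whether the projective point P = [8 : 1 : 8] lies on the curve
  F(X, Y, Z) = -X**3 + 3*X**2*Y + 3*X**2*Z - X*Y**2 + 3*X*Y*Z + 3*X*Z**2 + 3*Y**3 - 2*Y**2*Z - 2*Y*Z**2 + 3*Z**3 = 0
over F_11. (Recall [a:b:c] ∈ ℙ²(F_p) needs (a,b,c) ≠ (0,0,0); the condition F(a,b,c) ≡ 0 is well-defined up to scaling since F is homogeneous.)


F(8,1,8) ≡ 8 (mod 11); P is NOT on the curve.

Evaluate F(8, 1, 8) term-by-term (mod 11).
  -X**3 ↦ -1·512·1·1 = -512
  3*X**2*Y ↦ 3·64·1·1 = 192
  3*X**2*Z ↦ 3·64·1·8 = 1536
  -X*Y**2 ↦ -1·8·1·1 = -8
  3*X*Y*Z ↦ 3·8·1·8 = 192
  3*X*Z**2 ↦ 3·8·1·64 = 1536
  3*Y**3 ↦ 3·1·1·1 = 3
  -2*Y**2*Z ↦ -2·1·1·8 = -16
  -2*Y*Z**2 ↦ -2·1·1·64 = -128
  3*Z**3 ↦ 3·1·1·512 = 1536
Sum: F(8, 1, 8) = (-512) + (192) + (1536) + (-8) + (192) + (1536) + (3) + (-16) + (-128) + (1536) = 4331.
Reducing mod 11: 4331 ≡ 8 (mod 11).
Since F(a, b, c) ≡ 8 ≠ 0 (mod 11), P does NOT lie on the curve.


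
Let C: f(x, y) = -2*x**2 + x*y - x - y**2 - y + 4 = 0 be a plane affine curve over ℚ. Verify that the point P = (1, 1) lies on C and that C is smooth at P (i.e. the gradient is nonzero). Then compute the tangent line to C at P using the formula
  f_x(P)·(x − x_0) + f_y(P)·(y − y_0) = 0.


Tangent line at P: -4*x - 2*y + 6 = 0.

Step 1: f(1, 1) = 0, so P lies on C.
Step 2: partial derivatives
  f_x(x, y) = -4*x + y - 1, f_y(x, y) = x - 2*y - 1.
  f_x(P) = -4, f_y(P) = -2 (gradient nonzero, so P is smooth).
Step 3: tangent line at P: -4·(x − 1) + -2·(y − 1) = 0.
Expanding: -4*x - 2*y + 6 = 0.


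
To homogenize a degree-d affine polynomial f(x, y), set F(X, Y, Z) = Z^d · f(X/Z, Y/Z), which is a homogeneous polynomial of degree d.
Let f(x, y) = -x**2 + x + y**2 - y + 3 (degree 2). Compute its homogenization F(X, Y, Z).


F(X, Y, Z) = -X**2 + X*Z + Y**2 - Y*Z + 3*Z**2

deg(f) = 2.
Substitute x = X/Z, y = Y/Z into f, then multiply by Z^2.
  monomial -1·x^2·y^0 ↦ -1·X^2·Y^0·Z^0.
  monomial 1·x^1·y^0 ↦ 1·X^1·Y^0·Z^1.
  monomial 1·x^0·y^2 ↦ 1·X^0·Y^2·Z^0.
  monomial -1·x^0·y^1 ↦ -1·X^0·Y^1·Z^1.
  monomial 3·x^0·y^0 ↦ 3·X^0·Y^0·Z^2.
Collecting: F(X, Y, Z) = -X**2 + X*Z + Y**2 - Y*Z + 3*Z**2.


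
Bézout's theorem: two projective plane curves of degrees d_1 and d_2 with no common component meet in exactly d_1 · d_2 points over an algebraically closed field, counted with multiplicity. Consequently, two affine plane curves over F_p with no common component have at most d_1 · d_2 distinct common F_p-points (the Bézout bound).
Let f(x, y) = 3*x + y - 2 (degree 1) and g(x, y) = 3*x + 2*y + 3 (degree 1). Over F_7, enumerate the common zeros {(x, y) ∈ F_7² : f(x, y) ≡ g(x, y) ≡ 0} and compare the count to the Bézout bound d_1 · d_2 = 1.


Common zeros: {(0, 2)}; count = 1; Bézout bound = 1.

deg(f) = 1, deg(g) = 1, so Bézout bound = 1.
Scan x ∈ F_7. For each x, list the y ∈ F_7 with f(x, y) ≡ 0 and those with g(x, y) ≡ 0 (mod 7); the common zeros in that column are the intersection.
  x = 0: f ≡ 0 at y ∈ {2}; g ≡ 0 at y ∈ {2}; common: {2}.
  x = 1: f ≡ 0 at y ∈ {6}; g ≡ 0 at y ∈ {4}; common: ∅.
  x = 2: f ≡ 0 at y ∈ {3}; g ≡ 0 at y ∈ {6}; common: ∅.
  x = 3: f ≡ 0 at y ∈ {0}; g ≡ 0 at y ∈ {1}; common: ∅.
  x = 4: f ≡ 0 at y ∈ {4}; g ≡ 0 at y ∈ {3}; common: ∅.
  x = 5: f ≡ 0 at y ∈ {1}; g ≡ 0 at y ∈ {5}; common: ∅.
  x = 6: f ≡ 0 at y ∈ {5}; g ≡ 0 at y ∈ {0}; common: ∅.
Collecting: common zeros = {(0, 2)}, so the count is 1.
Comparison with the Bézout bound: 1 ≤ 1 = deg(f)·deg(g), as expected for curves with no common component (the bound is attained).


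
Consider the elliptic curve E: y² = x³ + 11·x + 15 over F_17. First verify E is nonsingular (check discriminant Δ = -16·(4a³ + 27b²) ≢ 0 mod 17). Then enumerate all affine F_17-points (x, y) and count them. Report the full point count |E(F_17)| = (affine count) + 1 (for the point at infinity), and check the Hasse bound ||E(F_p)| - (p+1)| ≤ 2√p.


Affine points = {(0, 7), (0, 10), (4, 2), (4, 15), (5, 5), (5, 12), (6, 5), (6, 12), (13, 3), (13, 14), (15, 6), (15, 11)}; affine count = 12; |E(F_17)| = 13.

Discriminant check: Δ ∝ 4a³ + 27b² = 4·11³ + 27·15² = 4·1331 + 27·225 ≡ 9 (mod 17). Nonzero ⇒ E is nonsingular.
For each x ∈ F_17, compute rhs = x³ + 11·x + 15 mod 17, then count y ∈ F_17 with y² ≡ rhs.
  x = 0: rhs = 15, matching y values: 7, 10 (2 points).
  x = 1: rhs = 10, matching y values: none (0 points).
  x = 2: rhs = 11, matching y values: none (0 points).
  x = 3: rhs = 7, matching y values: none (0 points).
  x = 4: rhs = 4, matching y values: 2, 15 (2 points).
  x = 5: rhs = 8, matching y values: 5, 12 (2 points).
  x = 6: rhs = 8, matching y values: 5, 12 (2 points).
  x = 7: rhs = 10, matching y values: none (0 points).
  x = 8: rhs = 3, matching y values: none (0 points).
  x = 9: rhs = 10, matching y values: none (0 points).
  x = 10: rhs = 3, matching y values: none (0 points).
  x = 11: rhs = 5, matching y values: none (0 points).
  x = 12: rhs = 5, matching y values: none (0 points).
  x = 13: rhs = 9, matching y values: 3, 14 (2 points).
  x = 14: rhs = 6, matching y values: none (0 points).
  x = 15: rhs = 2, matching y values: 6, 11 (2 points).
  x = 16: rhs = 3, matching y values: none (0 points).
Total affine count: 12.
Full point count |E(F_17)| = 12 + 1 = 13.
Hasse bound: |13 − (17+1)| = |-5| = 5 ≤ 2√17 ≈ 8.2462 ✓.


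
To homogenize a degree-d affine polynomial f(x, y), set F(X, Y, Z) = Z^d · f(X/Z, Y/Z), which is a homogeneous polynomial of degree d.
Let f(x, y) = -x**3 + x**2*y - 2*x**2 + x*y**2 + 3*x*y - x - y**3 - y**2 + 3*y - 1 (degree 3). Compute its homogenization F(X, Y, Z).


F(X, Y, Z) = -X**3 + X**2*Y - 2*X**2*Z + X*Y**2 + 3*X*Y*Z - X*Z**2 - Y**3 - Y**2*Z + 3*Y*Z**2 - Z**3

deg(f) = 3.
Substitute x = X/Z, y = Y/Z into f, then multiply by Z^3.
  monomial -1·x^3·y^0 ↦ -1·X^3·Y^0·Z^0.
  monomial 1·x^2·y^1 ↦ 1·X^2·Y^1·Z^0.
  monomial -2·x^2·y^0 ↦ -2·X^2·Y^0·Z^1.
  monomial 1·x^1·y^2 ↦ 1·X^1·Y^2·Z^0.
  monomial 3·x^1·y^1 ↦ 3·X^1·Y^1·Z^1.
  monomial -1·x^1·y^0 ↦ -1·X^1·Y^0·Z^2.
  monomial -1·x^0·y^3 ↦ -1·X^0·Y^3·Z^0.
  monomial -1·x^0·y^2 ↦ -1·X^0·Y^2·Z^1.
  monomial 3·x^0·y^1 ↦ 3·X^0·Y^1·Z^2.
  monomial -1·x^0·y^0 ↦ -1·X^0·Y^0·Z^3.
Collecting: F(X, Y, Z) = -X**3 + X**2*Y - 2*X**2*Z + X*Y**2 + 3*X*Y*Z - X*Z**2 - Y**3 - Y**2*Z + 3*Y*Z**2 - Z**3.


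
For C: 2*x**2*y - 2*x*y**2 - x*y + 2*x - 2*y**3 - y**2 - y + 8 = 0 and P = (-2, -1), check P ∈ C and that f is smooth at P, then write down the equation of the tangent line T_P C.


Tangent line at P: 9*x - 3*y + 15 = 0.

Step 1: f(-2, -1) = 0, so P lies on C.
Step 2: partial derivatives
  f_x(x, y) = 4*x*y - 2*y**2 - y + 2, f_y(x, y) = 2*x**2 - 4*x*y - x - 6*y**2 - 2*y - 1.
  f_x(P) = 9, f_y(P) = -3 (gradient nonzero, so P is smooth).
Step 3: tangent line at P: 9·(x − -2) + -3·(y − -1) = 0.
Expanding: 9*x - 3*y + 15 = 0.


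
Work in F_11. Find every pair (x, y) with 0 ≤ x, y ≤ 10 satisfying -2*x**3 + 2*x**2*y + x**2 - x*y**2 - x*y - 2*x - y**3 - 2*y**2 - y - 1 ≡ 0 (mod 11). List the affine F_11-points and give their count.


Affine F_11-points: {(0, 8), (3, 1), (4, 0), (4, 2), (4, 3), (5, 6), (5, 10), (6, 2), (6, 4), (6, 8), (7, 1), (8, 1), (8, 3), (8, 8), (9, 2), (10, 7)}; count = 16.

For each of the 121 pairs (x, y) ∈ F_11², evaluate f(x, y) mod 11. Record the zeros.
  x = 0: [0↦10, 1↦6, 2↦3, 3↦6, 4↦9, 5↦6, 6↦2, 7↦2, 8↦0, 9↦1, 10↦10]  zeros at y ∈ {8}
  x = 1: [0↦7, 1↦3, 2↦9, 3↦8, 4↦5, 5↦5, 6↦2, 7↦1, 8↦7, 9↦3, 10↦5]  zeros at y ∈ ∅
  x = 2: [0↦5, 1↦5, 2↦2, 3↦1, 4↦7, 5↦3, 6↦5, 7↦7, 8↦3, 9↦9, 10↦8]  zeros at y ∈ ∅
  x = 3: [0↦3, 1↦0, 2↦3, 3↦6, 4↦3, 5↦10, 6↦10, 7↦8, 8↦9, 9↦7, 10↦7]  zeros at y ∈ {1}
  x = 4: [0↦0, 1↦9, 2↦0, 3↦0, 4↦3, 5↦3, 6↦5, 7↦3, 8↦2, 9↦7, 10↦1]  zeros at y ∈ {0, 2, 3}
  x = 5: [0↦6, 1↦9, 2↦3, 3↦4, 4↦6, 5↦3, 6↦0, 7↦2, 8↦3, 9↦8, 10↦0]  zeros at y ∈ {6, 10}
  x = 6: [0↦9, 1↦10, 2↦0, 3↦6, 4↦0, 5↦9, 6↦5, 7↦4, 8↦0, 9↦9, 10↦3]  zeros at y ∈ {2, 4, 8}
  x = 7: [0↦8, 1↦0, 2↦1, 3↦5, 4↦6, 5↦9, 6↦8, 7↦8, 8↦3, 9↦9, 10↦9]  zeros at y ∈ {1}
  x = 8: [0↦2, 1↦0, 2↦5, 3↦0, 4↦1, 5↦2, 6↦8, 7↦2, 8↦0, 9↦7, 10↦6]  zeros at y ∈ {1, 3, 8}
  x = 9: [0↦1, 1↦9, 2↦0, 3↦1, 4↦6, 5↦9, 6↦4, 7↦7, 8↦1, 9↦2, 10↦4]  zeros at y ∈ {2}
  x = 10: [0↦4, 1↦4, 2↦7, 3↦7, 4↦9, 5↦7, 6↦6, 7↦0, 8↦5, 9↦4, 10↦2]  zeros at y ∈ {7}
Collecting zeros: affine points = {(0, 8), (3, 1), (4, 0), (4, 2), (4, 3), (5, 6), (5, 10), (6, 2), (6, 4), (6, 8), (7, 1), (8, 1), (8, 3), (8, 8), (9, 2), (10, 7)}.
Total count |C(F_11)_aff| = 16.


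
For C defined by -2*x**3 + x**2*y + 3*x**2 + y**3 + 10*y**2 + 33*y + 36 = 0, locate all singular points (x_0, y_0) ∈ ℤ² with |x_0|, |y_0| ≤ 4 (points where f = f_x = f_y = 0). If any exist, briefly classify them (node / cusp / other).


Singular points: {(0, -3)}; classification: cusp.

Compute partial derivatives:
  f_x = -6*x**2 + 2*x*y + 6*x.
  f_y = x**2 + 3*y**2 + 20*y + 33.
Scan x_0 ∈ {−4, ..., 4}. For each x_0, f_y(x_0, y) is a polynomial in y; find its integer roots y ∈ {−4, ..., 4}, then test f_x and f at those candidates.
  x = -4: f_y(-4, y) = 3*y**2 + 20*y + 49; no integer root y with |y| ≤ 4.
  x = -3: f_y(-3, y) = 3*y**2 + 20*y + 42; no integer root y with |y| ≤ 4.
  x = -2: f_y(-2, y) = 3*y**2 + 20*y + 37; no integer root y with |y| ≤ 4.
  x = -1: f_y(-1, y) = 3*y**2 + 20*y + 34; no integer root y with |y| ≤ 4.
  x = 0: f_y(0, y) = 3*y**2 + 20*y + 33; vanishes at y ∈ {-3}. (0, -3): f_x = 0, f = 0 — SINGULAR.
  x = 1: f_y(1, y) = 3*y**2 + 20*y + 34; no integer root y with |y| ≤ 4.
  x = 2: f_y(2, y) = 3*y**2 + 20*y + 37; no integer root y with |y| ≤ 4.
  x = 3: f_y(3, y) = 3*y**2 + 20*y + 42; no integer root y with |y| ≤ 4.
  x = 4: f_y(4, y) = 3*y**2 + 20*y + 49; no integer root y with |y| ≤ 4.
Only singular point on the grid: (0, -3).
Classify: substitute x = 0 + u, y = -3 + v and expand: f = -2*u**3 + u**2*v + v**3 + v**2.
No constant or linear terms (consistent with a singular point). Quadratic part: v**2. Cubic part: -2*u**3 + u**2*v + v**3.
The quadratic part v**2 is a perfect square, so there is a single (double) tangent line v = 0, i.e. y = -3. Restricting the cubic part to that line (v = 0) leaves -2*u**3 ≠ 0, so f is not divisible by v and the branch is v² ≈ 2*u**3 to lowest order — this is a cusp.
Classification: cusp.


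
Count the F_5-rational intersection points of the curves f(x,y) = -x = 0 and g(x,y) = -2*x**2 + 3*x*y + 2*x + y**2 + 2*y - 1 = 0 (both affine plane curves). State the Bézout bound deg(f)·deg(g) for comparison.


Common zeros: ∅; count = 0; Bézout bound = 2.

deg(f) = 1, deg(g) = 2, so Bézout bound = 2.
Scan x ∈ F_5. For each x, list the y ∈ F_5 with f(x, y) ≡ 0 and those with g(x, y) ≡ 0 (mod 5); the common zeros in that column are the intersection.
  x = 0: f ≡ 0 at y ∈ {0, 1, 2, 3, 4}; g ≡ 0 at y ∈ ∅; common: ∅.
  x = 1: f ≡ 0 at y ∈ ∅; g ≡ 0 at y ∈ {1, 4}; common: ∅.
  x = 2: f ≡ 0 at y ∈ ∅; g ≡ 0 at y ∈ {0, 2}; common: ∅.
  x = 3: f ≡ 0 at y ∈ ∅; g ≡ 0 at y ∈ ∅; common: ∅.
  x = 4: f ≡ 0 at y ∈ ∅; g ≡ 0 at y ∈ {0, 1}; common: ∅.
Collecting: common zeros = ∅, so the count is 0.
Comparison with the Bézout bound: 0 ≤ 2 = deg(f)·deg(g), as expected for curves with no common component (the affine F_5-count falls short of the bound because intersections may lie at infinity, over extension fields, or carry multiplicity).


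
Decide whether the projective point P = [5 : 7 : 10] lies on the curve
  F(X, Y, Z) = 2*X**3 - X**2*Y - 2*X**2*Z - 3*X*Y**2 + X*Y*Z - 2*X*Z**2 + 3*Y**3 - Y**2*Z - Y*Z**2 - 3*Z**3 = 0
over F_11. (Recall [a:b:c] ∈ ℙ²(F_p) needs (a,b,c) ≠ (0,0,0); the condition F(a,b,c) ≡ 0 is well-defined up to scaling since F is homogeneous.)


F(5,7,10) ≡ 1 (mod 11); P is NOT on the curve.

Evaluate F(5, 7, 10) term-by-term (mod 11).
  2*X**3 ↦ 2·125·1·1 = 250
  -X**2*Y ↦ -1·25·7·1 = -175
  -2*X**2*Z ↦ -2·25·1·10 = -500
  -3*X*Y**2 ↦ -3·5·49·1 = -735
  X*Y*Z ↦ 1·5·7·10 = 350
  -2*X*Z**2 ↦ -2·5·1·100 = -1000
  3*Y**3 ↦ 3·1·343·1 = 1029
  -Y**2*Z ↦ -1·1·49·10 = -490
  -Y*Z**2 ↦ -1·1·7·100 = -700
  -3*Z**3 ↦ -3·1·1·1000 = -3000
Sum: F(5, 7, 10) = (250) + (-175) + (-500) + (-735) + (350) + (-1000) + (1029) + (-490) + (-700) + (-3000) = -4971.
Reducing mod 11: -4971 ≡ 1 (mod 11).
Since F(a, b, c) ≡ 1 ≠ 0 (mod 11), P does NOT lie on the curve.


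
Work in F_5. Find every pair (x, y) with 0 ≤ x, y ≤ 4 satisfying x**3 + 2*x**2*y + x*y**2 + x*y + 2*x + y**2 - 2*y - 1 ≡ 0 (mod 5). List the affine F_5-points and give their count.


Affine F_5-points: {(1, 1), (3, 1), (3, 3), (4, 1)}; count = 4.

For each of the 25 pairs (x, y) ∈ F_5², evaluate f(x, y) mod 5. Record the zeros.
  x = 0: [0↦4, 1↦3, 2↦4, 3↦2, 4↦2]  zeros at y ∈ ∅
  x = 1: [0↦2, 1↦0, 2↦2, 3↦3, 4↦3]  zeros at y ∈ {1}
  x = 2: [0↦1, 1↦2, 2↦4, 3↦2, 4↦1]  zeros at y ∈ ∅
  x = 3: [0↦2, 1↦0, 2↦1, 3↦0, 4↦2]  zeros at y ∈ {1, 3}
  x = 4: [0↦1, 1↦0, 2↦4, 3↦3, 4↦2]  zeros at y ∈ {1}
Collecting zeros: affine points = {(1, 1), (3, 1), (3, 3), (4, 1)}.
Total count |C(F_5)_aff| = 4.


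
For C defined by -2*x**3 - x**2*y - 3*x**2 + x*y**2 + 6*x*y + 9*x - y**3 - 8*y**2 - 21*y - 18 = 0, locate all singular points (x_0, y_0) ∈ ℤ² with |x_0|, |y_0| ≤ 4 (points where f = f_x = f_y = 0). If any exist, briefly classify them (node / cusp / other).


Singular points: {(0, -3)}; classification: cusp.

Compute partial derivatives:
  f_x = -6*x**2 - 2*x*y - 6*x + y**2 + 6*y + 9.
  f_y = -x**2 + 2*x*y + 6*x - 3*y**2 - 16*y - 21.
Scan x_0 ∈ {−4, ..., 4}. For each x_0, f_y(x_0, y) is a polynomial in y; find its integer roots y ∈ {−4, ..., 4}, then test f_x and f at those candidates.
  x = -4: f_y(-4, y) = -3*y**2 - 24*y - 61; no integer root y with |y| ≤ 4.
  x = -3: f_y(-3, y) = -3*y**2 - 22*y - 48; no integer root y with |y| ≤ 4.
  x = -2: f_y(-2, y) = -3*y**2 - 20*y - 37; no integer root y with |y| ≤ 4.
  x = -1: f_y(-1, y) = -3*y**2 - 18*y - 28; no integer root y with |y| ≤ 4.
  x = 0: f_y(0, y) = -3*y**2 - 16*y - 21; vanishes at y ∈ {-3}. (0, -3): f_x = 0, f = 0 — SINGULAR.
  x = 1: f_y(1, y) = -3*y**2 - 14*y - 16; vanishes at y ∈ {-2}. (1, -2): f_x = -7 ≠ 0.
  x = 2: f_y(2, y) = -3*y**2 - 12*y - 13; no integer root y with |y| ≤ 4.
  x = 3: f_y(3, y) = -3*y**2 - 10*y - 12; no integer root y with |y| ≤ 4.
  x = 4: f_y(4, y) = -3*y**2 - 8*y - 13; no integer root y with |y| ≤ 4.
Only singular point on the grid: (0, -3).
Classify: substitute x = 0 + u, y = -3 + v and expand: f = -2*u**3 - u**2*v + u*v**2 - v**3 + v**2.
No constant or linear terms (consistent with a singular point). Quadratic part: v**2. Cubic part: -2*u**3 - u**2*v + u*v**2 - v**3.
The quadratic part v**2 is a perfect square, so there is a single (double) tangent line v = 0, i.e. y = -3. Restricting the cubic part to that line (v = 0) leaves -2*u**3 ≠ 0, so f is not divisible by v and the branch is v² ≈ 2*u**3 to lowest order — this is a cusp.
Classification: cusp.


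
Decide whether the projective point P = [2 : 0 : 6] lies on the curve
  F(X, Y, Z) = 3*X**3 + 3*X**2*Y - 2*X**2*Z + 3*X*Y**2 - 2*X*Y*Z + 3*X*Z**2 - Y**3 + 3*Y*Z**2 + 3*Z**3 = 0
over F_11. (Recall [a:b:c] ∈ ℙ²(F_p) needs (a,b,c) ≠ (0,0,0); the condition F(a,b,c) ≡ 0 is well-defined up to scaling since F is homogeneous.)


F(2,0,6) ≡ 4 (mod 11); P is NOT on the curve.

Evaluate F(2, 0, 6) term-by-term (mod 11).
  3*X**3 ↦ 3·8·1·1 = 24
  3*X**2*Y ↦ 3·4·0·1 = 0
  -2*X**2*Z ↦ -2·4·1·6 = -48
  3*X*Y**2 ↦ 3·2·0·1 = 0
  -2*X*Y*Z ↦ -2·2·0·6 = 0
  3*X*Z**2 ↦ 3·2·1·36 = 216
  -Y**3 ↦ -1·1·0·1 = 0
  3*Y*Z**2 ↦ 3·1·0·36 = 0
  3*Z**3 ↦ 3·1·1·216 = 648
Sum: F(2, 0, 6) = (24) + (0) + (-48) + (0) + (0) + (216) + (0) + (0) + (648) = 840.
Reducing mod 11: 840 ≡ 4 (mod 11).
Since F(a, b, c) ≡ 4 ≠ 0 (mod 11), P does NOT lie on the curve.


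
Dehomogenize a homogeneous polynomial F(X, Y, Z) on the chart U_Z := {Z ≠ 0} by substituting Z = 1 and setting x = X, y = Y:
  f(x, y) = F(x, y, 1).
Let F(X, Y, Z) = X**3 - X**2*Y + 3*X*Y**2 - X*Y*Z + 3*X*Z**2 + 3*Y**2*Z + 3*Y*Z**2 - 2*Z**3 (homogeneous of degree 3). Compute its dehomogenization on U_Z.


f(x, y) = x**3 - x**2*y + 3*x*y**2 - x*y + 3*x + 3*y**2 + 3*y - 2

On U_Z we set Z = 1. Each monomial c·X^i·Y^j·Z^k in F becomes c·x^i·y^j·1^k = c·x^i·y^j.
Substituting Z = 1: F(X, Y, 1) = x**3 - x**2*y + 3*x*y**2 - x*y + 3*x + 3*y**2 + 3*y - 2.
Note: deg(f) ≤ deg(F) = 3; strict inequality happens when F is divisible by Z (lost terms).


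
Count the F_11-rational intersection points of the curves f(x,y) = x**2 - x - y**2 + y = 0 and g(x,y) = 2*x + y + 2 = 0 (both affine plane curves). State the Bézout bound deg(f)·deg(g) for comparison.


Common zeros: {(3, 3), (8, 4)}; count = 2; Bézout bound = 2.

deg(f) = 2, deg(g) = 1, so Bézout bound = 2.
Scan x ∈ F_11. For each x, list the y ∈ F_11 with f(x, y) ≡ 0 and those with g(x, y) ≡ 0 (mod 11); the common zeros in that column are the intersection.
  x = 0: f ≡ 0 at y ∈ {0, 1}; g ≡ 0 at y ∈ {9}; common: ∅.
  x = 1: f ≡ 0 at y ∈ {0, 1}; g ≡ 0 at y ∈ {7}; common: ∅.
  x = 2: f ≡ 0 at y ∈ {2, 10}; g ≡ 0 at y ∈ {5}; common: ∅.
  x = 3: f ≡ 0 at y ∈ {3, 9}; g ≡ 0 at y ∈ {3}; common: {3}.
  x = 4: f ≡ 0 at y ∈ {4, 8}; g ≡ 0 at y ∈ {1}; common: ∅.
  x = 5: f ≡ 0 at y ∈ {5, 7}; g ≡ 0 at y ∈ {10}; common: ∅.
  x = 6: f ≡ 0 at y ∈ {6}; g ≡ 0 at y ∈ {8}; common: ∅.
  x = 7: f ≡ 0 at y ∈ {5, 7}; g ≡ 0 at y ∈ {6}; common: ∅.
  x = 8: f ≡ 0 at y ∈ {4, 8}; g ≡ 0 at y ∈ {4}; common: {4}.
  x = 9: f ≡ 0 at y ∈ {3, 9}; g ≡ 0 at y ∈ {2}; common: ∅.
  x = 10: f ≡ 0 at y ∈ {2, 10}; g ≡ 0 at y ∈ {0}; common: ∅.
Collecting: common zeros = {(3, 3), (8, 4)}, so the count is 2.
Comparison with the Bézout bound: 2 ≤ 2 = deg(f)·deg(g), as expected for curves with no common component (the bound is attained).


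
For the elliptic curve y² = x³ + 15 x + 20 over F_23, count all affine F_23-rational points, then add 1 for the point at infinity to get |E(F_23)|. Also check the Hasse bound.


Affine points = {(1, 6), (1, 17), (2, 9), (2, 14), (3, 0), (4, 11), (4, 12), (5, 6), (5, 17), (6, 2), (6, 21), (7, 10), (7, 13), (8, 10), (8, 13), (15, 3), (15, 20), (16, 3), (16, 20), (17, 6), (17, 17), (18, 2), (18, 21), (22, 2), (22, 21)}; affine count = 25; |E(F_23)| = 26.

Discriminant check: Δ ∝ 4a³ + 27b² = 4·15³ + 27·20² = 4·3375 + 27·400 ≡ 12 (mod 23). Nonzero ⇒ E is nonsingular.
For each x ∈ F_23, compute rhs = x³ + 15·x + 20 mod 23, then count y ∈ F_23 with y² ≡ rhs.
  x = 0: rhs = 20, matching y values: none (0 points).
  x = 1: rhs = 13, matching y values: 6, 17 (2 points).
  x = 2: rhs = 12, matching y values: 9, 14 (2 points).
  x = 3: rhs = 0, matching y values: 0 (1 points).
  x = 4: rhs = 6, matching y values: 11, 12 (2 points).
  x = 5: rhs = 13, matching y values: 6, 17 (2 points).
  x = 6: rhs = 4, matching y values: 2, 21 (2 points).
  x = 7: rhs = 8, matching y values: 10, 13 (2 points).
  x = 8: rhs = 8, matching y values: 10, 13 (2 points).
  x = 9: rhs = 10, matching y values: none (0 points).
  x = 10: rhs = 20, matching y values: none (0 points).
  x = 11: rhs = 21, matching y values: none (0 points).
  x = 12: rhs = 19, matching y values: none (0 points).
  x = 13: rhs = 20, matching y values: none (0 points).
  x = 14: rhs = 7, matching y values: none (0 points).
  x = 15: rhs = 9, matching y values: 3, 20 (2 points).
  x = 16: rhs = 9, matching y values: 3, 20 (2 points).
  x = 17: rhs = 13, matching y values: 6, 17 (2 points).
  x = 18: rhs = 4, matching y values: 2, 21 (2 points).
  x = 19: rhs = 11, matching y values: none (0 points).
  x = 20: rhs = 17, matching y values: none (0 points).
  x = 21: rhs = 5, matching y values: none (0 points).
  x = 22: rhs = 4, matching y values: 2, 21 (2 points).
Total affine count: 25.
Full point count |E(F_23)| = 25 + 1 = 26.
Hasse bound: |26 − (23+1)| = |2| = 2 ≤ 2√23 ≈ 9.5917 ✓.


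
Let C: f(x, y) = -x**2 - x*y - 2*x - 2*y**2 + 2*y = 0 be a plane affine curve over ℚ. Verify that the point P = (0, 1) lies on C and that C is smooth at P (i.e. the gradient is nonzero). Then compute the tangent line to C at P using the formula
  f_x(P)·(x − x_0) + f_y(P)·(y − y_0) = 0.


Tangent line at P: -3*x - 2*y + 2 = 0.

Step 1: f(0, 1) = 0, so P lies on C.
Step 2: partial derivatives
  f_x(x, y) = -2*x - y - 2, f_y(x, y) = -x - 4*y + 2.
  f_x(P) = -3, f_y(P) = -2 (gradient nonzero, so P is smooth).
Step 3: tangent line at P: -3·(x − 0) + -2·(y − 1) = 0.
Expanding: -3*x - 2*y + 2 = 0.


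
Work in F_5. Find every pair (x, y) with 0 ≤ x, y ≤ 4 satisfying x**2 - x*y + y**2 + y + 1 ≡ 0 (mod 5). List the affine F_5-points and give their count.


Affine F_5-points: {(2, 0), (2, 1), (3, 0), (3, 2), (4, 1), (4, 2)}; count = 6.

For each of the 25 pairs (x, y) ∈ F_5², evaluate f(x, y) mod 5. Record the zeros.
  x = 0: [0↦1, 1↦3, 2↦2, 3↦3, 4↦1]  zeros at y ∈ ∅
  x = 1: [0↦2, 1↦3, 2↦1, 3↦1, 4↦3]  zeros at y ∈ ∅
  x = 2: [0↦0, 1↦0, 2↦2, 3↦1, 4↦2]  zeros at y ∈ {0, 1}
  x = 3: [0↦0, 1↦4, 2↦0, 3↦3, 4↦3]  zeros at y ∈ {0, 2}
  x = 4: [0↦2, 1↦0, 2↦0, 3↦2, 4↦1]  zeros at y ∈ {1, 2}
Collecting zeros: affine points = {(2, 0), (2, 1), (3, 0), (3, 2), (4, 1), (4, 2)}.
Total count |C(F_5)_aff| = 6.


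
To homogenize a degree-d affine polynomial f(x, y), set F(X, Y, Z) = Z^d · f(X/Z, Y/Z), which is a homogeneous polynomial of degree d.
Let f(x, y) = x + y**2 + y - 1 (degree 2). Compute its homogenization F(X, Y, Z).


F(X, Y, Z) = X*Z + Y**2 + Y*Z - Z**2

deg(f) = 2.
Substitute x = X/Z, y = Y/Z into f, then multiply by Z^2.
  monomial 1·x^1·y^0 ↦ 1·X^1·Y^0·Z^1.
  monomial 1·x^0·y^2 ↦ 1·X^0·Y^2·Z^0.
  monomial 1·x^0·y^1 ↦ 1·X^0·Y^1·Z^1.
  monomial -1·x^0·y^0 ↦ -1·X^0·Y^0·Z^2.
Collecting: F(X, Y, Z) = X*Z + Y**2 + Y*Z - Z**2.


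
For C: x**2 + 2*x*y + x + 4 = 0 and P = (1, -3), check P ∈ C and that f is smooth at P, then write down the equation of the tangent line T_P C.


Tangent line at P: -3*x + 2*y + 9 = 0.

Step 1: f(1, -3) = 0, so P lies on C.
Step 2: partial derivatives
  f_x(x, y) = 2*x + 2*y + 1, f_y(x, y) = 2*x.
  f_x(P) = -3, f_y(P) = 2 (gradient nonzero, so P is smooth).
Step 3: tangent line at P: -3·(x − 1) + 2·(y − -3) = 0.
Expanding: -3*x + 2*y + 9 = 0.


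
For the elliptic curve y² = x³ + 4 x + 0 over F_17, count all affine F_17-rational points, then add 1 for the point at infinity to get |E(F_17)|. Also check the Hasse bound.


Affine points = {(0, 0), (2, 4), (2, 13), (5, 3), (5, 14), (6, 6), (6, 11), (8, 0), (9, 0), (11, 7), (11, 10), (12, 5), (12, 12), (15, 1), (15, 16)}; affine count = 15; |E(F_17)| = 16.

Discriminant check: Δ ∝ 4a³ + 27b² = 4·4³ + 27·0² = 4·64 + 27·0 ≡ 1 (mod 17). Nonzero ⇒ E is nonsingular.
For each x ∈ F_17, compute rhs = x³ + 4·x + 0 mod 17, then count y ∈ F_17 with y² ≡ rhs.
  x = 0: rhs = 0, matching y values: 0 (1 points).
  x = 1: rhs = 5, matching y values: none (0 points).
  x = 2: rhs = 16, matching y values: 4, 13 (2 points).
  x = 3: rhs = 5, matching y values: none (0 points).
  x = 4: rhs = 12, matching y values: none (0 points).
  x = 5: rhs = 9, matching y values: 3, 14 (2 points).
  x = 6: rhs = 2, matching y values: 6, 11 (2 points).
  x = 7: rhs = 14, matching y values: none (0 points).
  x = 8: rhs = 0, matching y values: 0 (1 points).
  x = 9: rhs = 0, matching y values: 0 (1 points).
  x = 10: rhs = 3, matching y values: none (0 points).
  x = 11: rhs = 15, matching y values: 7, 10 (2 points).
  x = 12: rhs = 8, matching y values: 5, 12 (2 points).
  x = 13: rhs = 5, matching y values: none (0 points).
  x = 14: rhs = 12, matching y values: none (0 points).
  x = 15: rhs = 1, matching y values: 1, 16 (2 points).
  x = 16: rhs = 12, matching y values: none (0 points).
Total affine count: 15.
Full point count |E(F_17)| = 15 + 1 = 16.
Hasse bound: |16 − (17+1)| = |-2| = 2 ≤ 2√17 ≈ 8.2462 ✓.


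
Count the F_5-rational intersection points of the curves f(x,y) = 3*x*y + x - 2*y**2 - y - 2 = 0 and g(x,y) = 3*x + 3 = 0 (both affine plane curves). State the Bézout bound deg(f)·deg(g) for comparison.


Common zeros: ∅; count = 0; Bézout bound = 2.

deg(f) = 2, deg(g) = 1, so Bézout bound = 2.
Scan x ∈ F_5. For each x, list the y ∈ F_5 with f(x, y) ≡ 0 and those with g(x, y) ≡ 0 (mod 5); the common zeros in that column are the intersection.
  x = 0: f ≡ 0 at y ∈ {1}; g ≡ 0 at y ∈ ∅; common: ∅.
  x = 1: f ≡ 0 at y ∈ {2, 4}; g ≡ 0 at y ∈ ∅; common: ∅.
  x = 2: f ≡ 0 at y ∈ {0}; g ≡ 0 at y ∈ ∅; common: ∅.
  x = 3: f ≡ 0 at y ∈ ∅; g ≡ 0 at y ∈ ∅; common: ∅.
  x = 4: f ≡ 0 at y ∈ ∅; g ≡ 0 at y ∈ {0, 1, 2, 3, 4}; common: ∅.
Collecting: common zeros = ∅, so the count is 0.
Comparison with the Bézout bound: 0 ≤ 2 = deg(f)·deg(g), as expected for curves with no common component (the affine F_5-count falls short of the bound because intersections may lie at infinity, over extension fields, or carry multiplicity).


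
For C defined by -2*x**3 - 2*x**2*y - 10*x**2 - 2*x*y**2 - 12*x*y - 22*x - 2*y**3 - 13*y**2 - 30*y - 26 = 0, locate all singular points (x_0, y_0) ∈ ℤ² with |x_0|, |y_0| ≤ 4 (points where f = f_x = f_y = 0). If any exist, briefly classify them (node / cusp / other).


Singular points: {(-1, -2)}; classification: cusp.

Compute partial derivatives:
  f_x = -6*x**2 - 4*x*y - 20*x - 2*y**2 - 12*y - 22.
  f_y = -2*x**2 - 4*x*y - 12*x - 6*y**2 - 26*y - 30.
Scan x_0 ∈ {−4, ..., 4}. For each x_0, f_y(x_0, y) is a polynomial in y; find its integer roots y ∈ {−4, ..., 4}, then test f_x and f at those candidates.
  x = -4: f_y(-4, y) = -6*y**2 - 10*y - 14; no integer root y with |y| ≤ 4.
  x = -3: f_y(-3, y) = -6*y**2 - 14*y - 12; no integer root y with |y| ≤ 4.
  x = -2: f_y(-2, y) = -6*y**2 - 18*y - 14; no integer root y with |y| ≤ 4.
  x = -1: f_y(-1, y) = -6*y**2 - 22*y - 20; vanishes at y ∈ {-2}. (-1, -2): f_x = 0, f = 0 — SINGULAR.
  x = 0: f_y(0, y) = -6*y**2 - 26*y - 30; no integer root y with |y| ≤ 4.
  x = 1: f_y(1, y) = -6*y**2 - 30*y - 44; no integer root y with |y| ≤ 4.
  x = 2: f_y(2, y) = -6*y**2 - 34*y - 62; no integer root y with |y| ≤ 4.
  x = 3: f_y(3, y) = -6*y**2 - 38*y - 84; no integer root y with |y| ≤ 4.
  x = 4: f_y(4, y) = -6*y**2 - 42*y - 110; no integer root y with |y| ≤ 4.
Only singular point on the grid: (-1, -2).
Classify: substitute x = -1 + u, y = -2 + v and expand: f = -2*u**3 - 2*u**2*v - 2*u*v**2 - 2*v**3 + v**2.
No constant or linear terms (consistent with a singular point). Quadratic part: v**2. Cubic part: -2*u**3 - 2*u**2*v - 2*u*v**2 - 2*v**3.
The quadratic part v**2 is a perfect square, so there is a single (double) tangent line v = 0, i.e. y = -2. Restricting the cubic part to that line (v = 0) leaves -2*u**3 ≠ 0, so f is not divisible by v and the branch is v² ≈ 2*u**3 to lowest order — this is a cusp.
Classification: cusp.


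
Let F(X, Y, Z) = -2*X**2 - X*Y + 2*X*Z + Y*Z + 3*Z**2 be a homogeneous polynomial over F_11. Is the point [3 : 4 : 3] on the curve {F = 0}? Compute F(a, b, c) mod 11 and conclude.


F(3,4,3) ≡ 5 (mod 11); P is NOT on the curve.

Evaluate F(3, 4, 3) term-by-term (mod 11).
  -2*X**2 ↦ -2·9·1·1 = -18
  -X*Y ↦ -1·3·4·1 = -12
  2*X*Z ↦ 2·3·1·3 = 18
  Y*Z ↦ 1·1·4·3 = 12
  3*Z**2 ↦ 3·1·1·9 = 27
Sum: F(3, 4, 3) = (-18) + (-12) + (18) + (12) + (27) = 27.
Reducing mod 11: 27 ≡ 5 (mod 11).
Since F(a, b, c) ≡ 5 ≠ 0 (mod 11), P does NOT lie on the curve.


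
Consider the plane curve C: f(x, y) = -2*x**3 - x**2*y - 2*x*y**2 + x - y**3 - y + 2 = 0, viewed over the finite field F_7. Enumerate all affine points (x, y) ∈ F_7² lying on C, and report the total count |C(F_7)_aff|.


Affine F_7-points: {(0, 1), (0, 3), (3, 0), (4, 2), (4, 5), (4, 6), (5, 1), (5, 2)}; count = 8.

For each of the 49 pairs (x, y) ∈ F_7², evaluate f(x, y) mod 7. Record the zeros.
  x = 0: [0↦2, 1↦0, 2↦6, 3↦0, 4↦4, 5↦5, 6↦4]  zeros at y ∈ {1, 3}
  x = 1: [0↦1, 1↦3, 2↦2, 3↦6, 4↦2, 5↦5, 6↦2]  zeros at y ∈ ∅
  x = 2: [0↦2, 1↦6, 2↦3, 3↦1, 4↦1, 5↦4, 6↦4]  zeros at y ∈ ∅
  x = 3: [0↦0, 1↦4, 2↦4, 3↦1, 4↦3, 5↦4, 6↦5]  zeros at y ∈ {0}
  x = 4: [0↦4, 1↦6, 2↦0, 3↦1, 4↦3, 5↦0, 6↦0]  zeros at y ∈ {2, 5, 6}
  x = 5: [0↦2, 1↦0, 2↦0, 3↦3, 4↦3, 5↦1, 6↦5]  zeros at y ∈ {1, 2}
  x = 6: [0↦3, 1↦2, 2↦6, 3↦2, 4↦5, 5↦2, 6↦1]  zeros at y ∈ ∅
Collecting zeros: affine points = {(0, 1), (0, 3), (3, 0), (4, 2), (4, 5), (4, 6), (5, 1), (5, 2)}.
Total count |C(F_7)_aff| = 8.


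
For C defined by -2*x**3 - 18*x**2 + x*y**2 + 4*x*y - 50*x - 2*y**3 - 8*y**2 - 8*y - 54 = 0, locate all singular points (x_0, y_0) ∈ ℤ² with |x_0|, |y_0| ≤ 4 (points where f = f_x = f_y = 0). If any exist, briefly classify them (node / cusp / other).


Singular points: {(-3, -2)}; classification: cusp.

Compute partial derivatives:
  f_x = -6*x**2 - 36*x + y**2 + 4*y - 50.
  f_y = 2*x*y + 4*x - 6*y**2 - 16*y - 8.
Scan x_0 ∈ {−4, ..., 4}. For each x_0, f_y(x_0, y) is a polynomial in y; find its integer roots y ∈ {−4, ..., 4}, then test f_x and f at those candidates.
  x = -4: f_y(-4, y) = -6*y**2 - 24*y - 24; vanishes at y ∈ {-2}. (-4, -2): f_x = -6 ≠ 0.
  x = -3: f_y(-3, y) = -6*y**2 - 22*y - 20; vanishes at y ∈ {-2}. (-3, -2): f_x = 0, f = 0 — SINGULAR.
  x = -2: f_y(-2, y) = -6*y**2 - 20*y - 16; vanishes at y ∈ {-2}. (-2, -2): f_x = -6 ≠ 0.
  x = -1: f_y(-1, y) = -6*y**2 - 18*y - 12; vanishes at y ∈ {-2, -1}. (-1, -2): f_x = -24 ≠ 0; (-1, -1): f_x = -23 ≠ 0.
  x = 0: f_y(0, y) = -6*y**2 - 16*y - 8; vanishes at y ∈ {-2}. (0, -2): f_x = -54 ≠ 0.
  x = 1: f_y(1, y) = -6*y**2 - 14*y - 4; vanishes at y ∈ {-2}. (1, -2): f_x = -96 ≠ 0.
  x = 2: f_y(2, y) = -6*y**2 - 12*y; vanishes at y ∈ {-2, 0}. (2, -2): f_x = -150 ≠ 0; (2, 0): f_x = -146 ≠ 0.
  x = 3: f_y(3, y) = -6*y**2 - 10*y + 4; vanishes at y ∈ {-2}. (3, -2): f_x = -216 ≠ 0.
  x = 4: f_y(4, y) = -6*y**2 - 8*y + 8; vanishes at y ∈ {-2}. (4, -2): f_x = -294 ≠ 0.
Only singular point on the grid: (-3, -2).
Classify: substitute x = -3 + u, y = -2 + v and expand: f = -2*u**3 + u*v**2 - 2*v**3 + v**2.
No constant or linear terms (consistent with a singular point). Quadratic part: v**2. Cubic part: -2*u**3 + u*v**2 - 2*v**3.
The quadratic part v**2 is a perfect square, so there is a single (double) tangent line v = 0, i.e. y = -2. Restricting the cubic part to that line (v = 0) leaves -2*u**3 ≠ 0, so f is not divisible by v and the branch is v² ≈ 2*u**3 to lowest order — this is a cusp.
Classification: cusp.


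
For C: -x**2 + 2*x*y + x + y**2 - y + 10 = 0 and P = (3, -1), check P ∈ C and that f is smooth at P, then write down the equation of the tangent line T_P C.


Tangent line at P: -7*x + 3*y + 24 = 0.

Step 1: f(3, -1) = 0, so P lies on C.
Step 2: partial derivatives
  f_x(x, y) = -2*x + 2*y + 1, f_y(x, y) = 2*x + 2*y - 1.
  f_x(P) = -7, f_y(P) = 3 (gradient nonzero, so P is smooth).
Step 3: tangent line at P: -7·(x − 3) + 3·(y − -1) = 0.
Expanding: -7*x + 3*y + 24 = 0.


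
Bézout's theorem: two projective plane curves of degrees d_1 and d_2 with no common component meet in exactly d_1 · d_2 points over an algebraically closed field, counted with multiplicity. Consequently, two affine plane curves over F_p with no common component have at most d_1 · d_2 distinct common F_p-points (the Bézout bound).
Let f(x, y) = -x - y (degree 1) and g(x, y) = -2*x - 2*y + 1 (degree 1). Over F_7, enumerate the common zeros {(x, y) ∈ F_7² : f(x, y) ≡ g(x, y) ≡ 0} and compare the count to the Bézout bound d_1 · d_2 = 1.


Common zeros: ∅; count = 0; Bézout bound = 1.

deg(f) = 1, deg(g) = 1, so Bézout bound = 1.
Scan x ∈ F_7. For each x, list the y ∈ F_7 with f(x, y) ≡ 0 and those with g(x, y) ≡ 0 (mod 7); the common zeros in that column are the intersection.
  x = 0: f ≡ 0 at y ∈ {0}; g ≡ 0 at y ∈ {4}; common: ∅.
  x = 1: f ≡ 0 at y ∈ {6}; g ≡ 0 at y ∈ {3}; common: ∅.
  x = 2: f ≡ 0 at y ∈ {5}; g ≡ 0 at y ∈ {2}; common: ∅.
  x = 3: f ≡ 0 at y ∈ {4}; g ≡ 0 at y ∈ {1}; common: ∅.
  x = 4: f ≡ 0 at y ∈ {3}; g ≡ 0 at y ∈ {0}; common: ∅.
  x = 5: f ≡ 0 at y ∈ {2}; g ≡ 0 at y ∈ {6}; common: ∅.
  x = 6: f ≡ 0 at y ∈ {1}; g ≡ 0 at y ∈ {5}; common: ∅.
Collecting: common zeros = ∅, so the count is 0.
Comparison with the Bézout bound: 0 ≤ 1 = deg(f)·deg(g), as expected for curves with no common component (the affine F_7-count falls short of the bound because intersections may lie at infinity, over extension fields, or carry multiplicity).


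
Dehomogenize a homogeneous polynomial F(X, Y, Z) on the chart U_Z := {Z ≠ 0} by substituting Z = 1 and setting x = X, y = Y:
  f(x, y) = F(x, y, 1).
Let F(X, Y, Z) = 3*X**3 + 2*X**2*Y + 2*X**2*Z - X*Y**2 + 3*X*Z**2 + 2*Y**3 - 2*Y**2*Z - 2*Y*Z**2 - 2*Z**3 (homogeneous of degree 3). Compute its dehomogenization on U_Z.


f(x, y) = 3*x**3 + 2*x**2*y + 2*x**2 - x*y**2 + 3*x + 2*y**3 - 2*y**2 - 2*y - 2

On U_Z we set Z = 1. Each monomial c·X^i·Y^j·Z^k in F becomes c·x^i·y^j·1^k = c·x^i·y^j.
Substituting Z = 1: F(X, Y, 1) = 3*x**3 + 2*x**2*y + 2*x**2 - x*y**2 + 3*x + 2*y**3 - 2*y**2 - 2*y - 2.
Note: deg(f) ≤ deg(F) = 3; strict inequality happens when F is divisible by Z (lost terms).


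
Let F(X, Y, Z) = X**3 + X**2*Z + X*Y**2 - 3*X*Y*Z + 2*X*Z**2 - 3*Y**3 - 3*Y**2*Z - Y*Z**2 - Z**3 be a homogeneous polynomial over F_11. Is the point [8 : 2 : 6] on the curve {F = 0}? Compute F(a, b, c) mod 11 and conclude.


F(8,2,6) ≡ 7 (mod 11); P is NOT on the curve.

Evaluate F(8, 2, 6) term-by-term (mod 11).
  X**3 ↦ 1·512·1·1 = 512
  X**2*Z ↦ 1·64·1·6 = 384
  X*Y**2 ↦ 1·8·4·1 = 32
  -3*X*Y*Z ↦ -3·8·2·6 = -288
  2*X*Z**2 ↦ 2·8·1·36 = 576
  -3*Y**3 ↦ -3·1·8·1 = -24
  -3*Y**2*Z ↦ -3·1·4·6 = -72
  -Y*Z**2 ↦ -1·1·2·36 = -72
  -Z**3 ↦ -1·1·1·216 = -216
Sum: F(8, 2, 6) = (512) + (384) + (32) + (-288) + (576) + (-24) + (-72) + (-72) + (-216) = 832.
Reducing mod 11: 832 ≡ 7 (mod 11).
Since F(a, b, c) ≡ 7 ≠ 0 (mod 11), P does NOT lie on the curve.


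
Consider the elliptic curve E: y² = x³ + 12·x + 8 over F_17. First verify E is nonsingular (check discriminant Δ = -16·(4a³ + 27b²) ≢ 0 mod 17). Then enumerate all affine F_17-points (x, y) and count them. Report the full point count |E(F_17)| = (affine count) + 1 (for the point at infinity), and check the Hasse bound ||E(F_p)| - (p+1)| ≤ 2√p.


Affine points = {(0, 5), (0, 12), (1, 2), (1, 15), (4, 1), (4, 16), (8, 2), (8, 15), (11, 3), (11, 14), (13, 7), (13, 10), (14, 8), (14, 9)}; affine count = 14; |E(F_17)| = 15.

Discriminant check: Δ ∝ 4a³ + 27b² = 4·12³ + 27·8² = 4·1728 + 27·64 ≡ 4 (mod 17). Nonzero ⇒ E is nonsingular.
For each x ∈ F_17, compute rhs = x³ + 12·x + 8 mod 17, then count y ∈ F_17 with y² ≡ rhs.
  x = 0: rhs = 8, matching y values: 5, 12 (2 points).
  x = 1: rhs = 4, matching y values: 2, 15 (2 points).
  x = 2: rhs = 6, matching y values: none (0 points).
  x = 3: rhs = 3, matching y values: none (0 points).
  x = 4: rhs = 1, matching y values: 1, 16 (2 points).
  x = 5: rhs = 6, matching y values: none (0 points).
  x = 6: rhs = 7, matching y values: none (0 points).
  x = 7: rhs = 10, matching y values: none (0 points).
  x = 8: rhs = 4, matching y values: 2, 15 (2 points).
  x = 9: rhs = 12, matching y values: none (0 points).
  x = 10: rhs = 6, matching y values: none (0 points).
  x = 11: rhs = 9, matching y values: 3, 14 (2 points).
  x = 12: rhs = 10, matching y values: none (0 points).
  x = 13: rhs = 15, matching y values: 7, 10 (2 points).
  x = 14: rhs = 13, matching y values: 8, 9 (2 points).
  x = 15: rhs = 10, matching y values: none (0 points).
  x = 16: rhs = 12, matching y values: none (0 points).
Total affine count: 14.
Full point count |E(F_17)| = 14 + 1 = 15.
Hasse bound: |15 − (17+1)| = |-3| = 3 ≤ 2√17 ≈ 8.2462 ✓.
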